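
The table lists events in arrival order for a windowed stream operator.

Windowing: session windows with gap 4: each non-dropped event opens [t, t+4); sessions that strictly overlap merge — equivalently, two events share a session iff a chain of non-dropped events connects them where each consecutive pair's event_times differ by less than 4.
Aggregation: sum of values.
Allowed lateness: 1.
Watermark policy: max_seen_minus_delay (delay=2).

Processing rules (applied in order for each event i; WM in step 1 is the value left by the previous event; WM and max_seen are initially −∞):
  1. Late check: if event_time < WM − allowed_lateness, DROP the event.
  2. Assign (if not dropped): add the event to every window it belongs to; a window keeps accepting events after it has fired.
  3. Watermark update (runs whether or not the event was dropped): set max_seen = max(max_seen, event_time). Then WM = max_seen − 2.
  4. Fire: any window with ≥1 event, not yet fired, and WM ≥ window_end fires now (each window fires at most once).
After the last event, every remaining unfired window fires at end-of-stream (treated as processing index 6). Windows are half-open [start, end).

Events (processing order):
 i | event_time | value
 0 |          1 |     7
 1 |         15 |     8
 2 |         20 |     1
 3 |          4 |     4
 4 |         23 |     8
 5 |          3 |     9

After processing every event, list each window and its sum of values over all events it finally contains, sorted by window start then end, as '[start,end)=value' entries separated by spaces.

[1,5)=7 [15,19)=8 [20,27)=9

i=0 t=1 v=7: → [1,5); WM=-1
i=1 t=15 v=8: → [15,19); WM=13
i=2 t=20 v=1: → [20,24); WM=18
i=3 t=4 v=4: DROP (t<18-1); WM=18
i=4 t=23 v=8: → [20,27); WM=21
i=5 t=3 v=9: DROP (t<21-1); WM=21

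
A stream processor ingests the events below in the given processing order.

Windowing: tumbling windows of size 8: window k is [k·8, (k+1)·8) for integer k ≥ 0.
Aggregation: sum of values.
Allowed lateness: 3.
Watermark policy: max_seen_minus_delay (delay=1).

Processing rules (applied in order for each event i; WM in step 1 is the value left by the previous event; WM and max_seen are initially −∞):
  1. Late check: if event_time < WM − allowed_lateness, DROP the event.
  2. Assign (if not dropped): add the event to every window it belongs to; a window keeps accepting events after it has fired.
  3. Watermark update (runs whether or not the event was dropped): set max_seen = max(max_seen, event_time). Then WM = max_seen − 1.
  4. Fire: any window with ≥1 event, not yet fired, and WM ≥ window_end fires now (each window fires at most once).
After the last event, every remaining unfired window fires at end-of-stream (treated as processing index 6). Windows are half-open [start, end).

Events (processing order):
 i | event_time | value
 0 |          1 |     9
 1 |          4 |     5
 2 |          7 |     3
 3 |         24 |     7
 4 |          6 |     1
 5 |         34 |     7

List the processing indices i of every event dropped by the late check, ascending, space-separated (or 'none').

i=0 t=1 v=9: → [0,8); WM=0
i=1 t=4 v=5: → [0,8); WM=3
i=2 t=7 v=3: → [0,8); WM=6
i=3 t=24 v=7: → [24,32); WM=23; [0,8) fires=17
i=4 t=6 v=1: DROP (t<23-3); WM=23
i=5 t=34 v=7: → [32,40); WM=33; [24,32) fires=7

4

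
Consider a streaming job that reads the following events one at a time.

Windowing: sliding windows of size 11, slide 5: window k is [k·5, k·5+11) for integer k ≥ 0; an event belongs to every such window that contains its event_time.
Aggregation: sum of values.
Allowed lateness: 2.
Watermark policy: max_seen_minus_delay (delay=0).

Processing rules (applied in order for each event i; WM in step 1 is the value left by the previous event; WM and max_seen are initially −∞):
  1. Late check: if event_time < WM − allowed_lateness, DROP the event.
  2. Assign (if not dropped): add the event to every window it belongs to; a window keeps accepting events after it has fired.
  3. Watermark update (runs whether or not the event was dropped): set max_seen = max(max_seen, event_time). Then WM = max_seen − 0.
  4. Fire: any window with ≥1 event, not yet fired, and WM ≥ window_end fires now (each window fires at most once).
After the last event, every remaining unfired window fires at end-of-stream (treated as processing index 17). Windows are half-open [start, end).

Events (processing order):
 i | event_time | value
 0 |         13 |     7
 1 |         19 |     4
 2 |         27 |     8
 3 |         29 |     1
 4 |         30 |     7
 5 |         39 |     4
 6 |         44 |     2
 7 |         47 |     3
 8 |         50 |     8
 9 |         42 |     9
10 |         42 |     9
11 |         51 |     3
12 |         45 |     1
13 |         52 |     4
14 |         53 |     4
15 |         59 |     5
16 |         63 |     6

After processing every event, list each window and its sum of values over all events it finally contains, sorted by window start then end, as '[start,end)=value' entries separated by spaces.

i=0 t=13 v=7: → [10,21),[5,16); WM=13
i=1 t=19 v=4: → [15,26),[10,21); WM=19; [5,16) fires=7
i=2 t=27 v=8: → [25,36),[20,31); WM=27; [10,21) fires=11 [15,26) fires=4
i=3 t=29 v=1: → [25,36),[20,31); WM=29
i=4 t=30 v=7: → [30,41),[25,36),[20,31); WM=30
i=5 t=39 v=4: → [35,46),[30,41); WM=39; [20,31) fires=16 [25,36) fires=16
i=6 t=44 v=2: → [40,51),[35,46); WM=44; [30,41) fires=11
i=7 t=47 v=3: → [45,56),[40,51); WM=47; [35,46) fires=6
i=8 t=50 v=8: → [50,61),[45,56),[40,51); WM=50
i=9 t=42 v=9: DROP (t<50-2); WM=50
i=10 t=42 v=9: DROP (t<50-2); WM=50
i=11 t=51 v=3: → [50,61),[45,56); WM=51; [40,51) fires=13
i=12 t=45 v=1: DROP (t<51-2); WM=51
i=13 t=52 v=4: → [50,61),[45,56); WM=52
i=14 t=53 v=4: → [50,61),[45,56); WM=53
i=15 t=59 v=5: → [55,66),[50,61); WM=59; [45,56) fires=22
i=16 t=63 v=6: → [60,71),[55,66); WM=63; [50,61) fires=24

[5,16)=7 [10,21)=11 [15,26)=4 [20,31)=16 [25,36)=16 [30,41)=11 [35,46)=6 [40,51)=13 [45,56)=22 [50,61)=24 [55,66)=11 [60,71)=6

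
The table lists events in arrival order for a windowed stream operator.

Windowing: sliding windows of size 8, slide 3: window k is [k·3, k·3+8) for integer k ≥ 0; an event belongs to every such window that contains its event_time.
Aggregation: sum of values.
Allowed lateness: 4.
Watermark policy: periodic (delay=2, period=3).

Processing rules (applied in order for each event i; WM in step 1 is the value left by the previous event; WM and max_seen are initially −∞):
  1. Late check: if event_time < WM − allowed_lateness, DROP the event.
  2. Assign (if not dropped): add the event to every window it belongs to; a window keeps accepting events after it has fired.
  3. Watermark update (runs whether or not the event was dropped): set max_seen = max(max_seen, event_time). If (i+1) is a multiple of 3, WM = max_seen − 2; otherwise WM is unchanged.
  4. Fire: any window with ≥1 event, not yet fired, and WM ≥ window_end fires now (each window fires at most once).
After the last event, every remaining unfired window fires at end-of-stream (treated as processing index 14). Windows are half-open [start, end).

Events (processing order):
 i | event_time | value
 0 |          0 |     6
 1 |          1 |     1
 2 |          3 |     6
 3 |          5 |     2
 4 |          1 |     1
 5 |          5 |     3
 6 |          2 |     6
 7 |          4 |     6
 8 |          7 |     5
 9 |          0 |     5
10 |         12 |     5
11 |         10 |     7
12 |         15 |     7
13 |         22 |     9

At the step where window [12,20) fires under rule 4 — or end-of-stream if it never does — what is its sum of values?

12

i=0 t=0 v=6: → [0,8); WM=−∞
i=1 t=1 v=1: → [0,8); WM=−∞
i=2 t=3 v=6: → [3,11),[0,8); WM=1
i=3 t=5 v=2: → [3,11),[0,8); WM=1
i=4 t=1 v=1: → [0,8); WM=1
i=5 t=5 v=3: → [3,11),[0,8); WM=3
i=6 t=2 v=6: → [0,8); WM=3
i=7 t=4 v=6: → [3,11),[0,8); WM=3
i=8 t=7 v=5: → [6,14),[3,11),[0,8); WM=5
i=9 t=0 v=5: DROP (t<5-4); WM=5
i=10 t=12 v=5: → [12,20),[9,17),[6,14); WM=5
i=11 t=10 v=7: → [9,17),[6,14),[3,11); WM=10; [0,8) fires=36
i=12 t=15 v=7: → [15,23),[12,20),[9,17); WM=10
i=13 t=22 v=9: → [21,29),[18,26),[15,23); WM=10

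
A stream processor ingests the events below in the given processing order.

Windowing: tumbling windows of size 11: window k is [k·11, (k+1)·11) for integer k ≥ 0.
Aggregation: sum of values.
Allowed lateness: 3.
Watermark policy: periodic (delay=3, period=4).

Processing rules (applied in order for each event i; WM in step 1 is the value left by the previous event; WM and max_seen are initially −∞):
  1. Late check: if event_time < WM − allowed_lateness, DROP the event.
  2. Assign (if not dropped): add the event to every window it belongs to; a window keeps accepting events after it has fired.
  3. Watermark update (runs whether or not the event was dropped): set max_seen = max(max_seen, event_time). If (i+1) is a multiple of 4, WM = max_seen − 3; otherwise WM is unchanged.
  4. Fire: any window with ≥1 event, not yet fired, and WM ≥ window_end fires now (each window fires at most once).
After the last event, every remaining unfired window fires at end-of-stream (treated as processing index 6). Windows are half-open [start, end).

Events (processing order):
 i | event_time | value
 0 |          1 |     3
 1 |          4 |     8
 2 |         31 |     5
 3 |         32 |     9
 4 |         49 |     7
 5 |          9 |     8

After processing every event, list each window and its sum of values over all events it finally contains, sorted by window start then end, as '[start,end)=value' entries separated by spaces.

i=0 t=1 v=3: → [0,11); WM=−∞
i=1 t=4 v=8: → [0,11); WM=−∞
i=2 t=31 v=5: → [22,33); WM=−∞
i=3 t=32 v=9: → [22,33); WM=29; [0,11) fires=11
i=4 t=49 v=7: → [44,55); WM=29
i=5 t=9 v=8: DROP (t<29-3); WM=29

[0,11)=11 [22,33)=14 [44,55)=7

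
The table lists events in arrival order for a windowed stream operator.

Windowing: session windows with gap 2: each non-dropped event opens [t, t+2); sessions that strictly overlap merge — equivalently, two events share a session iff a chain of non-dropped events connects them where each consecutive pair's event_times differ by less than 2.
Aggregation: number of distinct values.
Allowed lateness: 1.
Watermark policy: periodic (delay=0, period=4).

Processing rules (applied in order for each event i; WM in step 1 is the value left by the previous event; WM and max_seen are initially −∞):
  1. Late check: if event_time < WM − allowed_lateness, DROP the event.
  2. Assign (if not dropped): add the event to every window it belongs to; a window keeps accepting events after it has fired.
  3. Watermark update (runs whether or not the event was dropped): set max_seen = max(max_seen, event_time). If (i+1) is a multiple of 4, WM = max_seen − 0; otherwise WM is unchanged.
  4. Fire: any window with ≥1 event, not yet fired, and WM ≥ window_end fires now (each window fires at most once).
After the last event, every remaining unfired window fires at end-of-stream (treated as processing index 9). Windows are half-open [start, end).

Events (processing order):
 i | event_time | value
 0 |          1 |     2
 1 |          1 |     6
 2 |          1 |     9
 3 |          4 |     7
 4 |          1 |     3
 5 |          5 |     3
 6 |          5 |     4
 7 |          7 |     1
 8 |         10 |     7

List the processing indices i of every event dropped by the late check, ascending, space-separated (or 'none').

i=0 t=1 v=2: → [1,3); WM=−∞
i=1 t=1 v=6: → [1,3); WM=−∞
i=2 t=1 v=9: → [1,3); WM=−∞
i=3 t=4 v=7: → [4,6); WM=4
i=4 t=1 v=3: DROP (t<4-1); WM=4
i=5 t=5 v=3: → [4,7); WM=4
i=6 t=5 v=4: → [4,7); WM=4
i=7 t=7 v=1: → [7,9); WM=7
i=8 t=10 v=7: → [10,12); WM=7

4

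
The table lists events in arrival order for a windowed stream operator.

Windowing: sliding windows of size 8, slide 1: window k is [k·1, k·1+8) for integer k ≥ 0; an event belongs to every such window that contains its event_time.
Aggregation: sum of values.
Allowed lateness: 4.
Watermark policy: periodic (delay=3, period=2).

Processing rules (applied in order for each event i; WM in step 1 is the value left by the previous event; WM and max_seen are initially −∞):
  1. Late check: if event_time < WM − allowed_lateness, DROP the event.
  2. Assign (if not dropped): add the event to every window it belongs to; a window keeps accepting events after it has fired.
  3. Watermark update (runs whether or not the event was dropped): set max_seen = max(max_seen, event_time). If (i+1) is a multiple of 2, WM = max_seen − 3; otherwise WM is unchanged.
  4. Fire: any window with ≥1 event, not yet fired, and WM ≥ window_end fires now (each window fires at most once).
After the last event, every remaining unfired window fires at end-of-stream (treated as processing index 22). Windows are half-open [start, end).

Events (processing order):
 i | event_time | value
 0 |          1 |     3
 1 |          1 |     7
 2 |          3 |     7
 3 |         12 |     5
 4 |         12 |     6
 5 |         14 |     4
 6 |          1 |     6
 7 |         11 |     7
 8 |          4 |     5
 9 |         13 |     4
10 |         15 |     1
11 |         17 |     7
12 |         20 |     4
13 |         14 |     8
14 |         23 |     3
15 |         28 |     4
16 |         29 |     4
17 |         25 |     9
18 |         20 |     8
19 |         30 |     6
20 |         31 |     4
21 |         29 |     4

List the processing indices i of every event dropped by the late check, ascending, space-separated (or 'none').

6 8 18

i=0 t=1 v=3: → [1,9),[0,8); WM=−∞
i=1 t=1 v=7: → [1,9),[0,8); WM=-2
i=2 t=3 v=7: → [3,11),[2,10),[1,9),[0,8); WM=-2
i=3 t=12 v=5: → [12,20),[11,19),[10,18),[9,17),[8,16),[7,15),[6,14),[5,13); WM=9; [0,8) fires=17 [1,9) fires=17
i=4 t=12 v=6: → [12,20),[11,19),[10,18),[9,17),[8,16),[7,15),[6,14),[5,13); WM=9
i=5 t=14 v=4: → [14,22),[13,21),[12,20),[11,19),[10,18),[9,17),[8,16),[7,15); WM=11; [2,10) fires=7 [3,11) fires=7
i=6 t=1 v=6: DROP (t<11-4); WM=11
i=7 t=11 v=7: → [11,19),[10,18),[9,17),[8,16),[7,15),[6,14),[5,13),[4,12); WM=11
i=8 t=4 v=5: DROP (t<11-4); WM=11
i=9 t=13 v=4: → [13,21),[12,20),[11,19),[10,18),[9,17),[8,16),[7,15),[6,14); WM=11
i=10 t=15 v=1: → [15,23),[14,22),[13,21),[12,20),[11,19),[10,18),[9,17),[8,16); WM=11
i=11 t=17 v=7: → [17,25),[16,24),[15,23),[14,22),[13,21),[12,20),[11,19),[10,18); WM=14; [4,12) fires=7 [5,13) fires=18 [6,14) fires=22
i=12 t=20 v=4: → [20,28),[19,27),[18,26),[17,25),[16,24),[15,23),[14,22),[13,21); WM=14
i=13 t=14 v=8: → [14,22),[13,21),[12,20),[11,19),[10,18),[9,17),[8,16),[7,15); WM=17; [7,15) fires=34 [8,16) fires=35 [9,17) fires=35
i=14 t=23 v=3: → [23,31),[22,30),[21,29),[20,28),[19,27),[18,26),[17,25),[16,24); WM=17
i=15 t=28 v=4: → [28,36),[27,35),[26,34),[25,33),[24,32),[23,31),[22,30),[21,29); WM=25; [10,18) fires=42 [11,19) fires=42 [12,20) fires=35 [13,21) fires=28 [14,22) fires=24 [15,23) fires=12 [16,24) fires=14 [17,25) fires=14
i=16 t=29 v=4: → [29,37),[28,36),[27,35),[26,34),[25,33),[24,32),[23,31),[22,30); WM=25
i=17 t=25 v=9: → [25,33),[24,32),[23,31),[22,30),[21,29),[20,28),[19,27),[18,26); WM=26; [18,26) fires=16
i=18 t=20 v=8: DROP (t<26-4); WM=26
i=19 t=30 v=6: → [30,38),[29,37),[28,36),[27,35),[26,34),[25,33),[24,32),[23,31); WM=27; [19,27) fires=16
i=20 t=31 v=4: → [31,39),[30,38),[29,37),[28,36),[27,35),[26,34),[25,33),[24,32); WM=27
i=21 t=29 v=4: → [29,37),[28,36),[27,35),[26,34),[25,33),[24,32),[23,31),[22,30); WM=28; [20,28) fires=16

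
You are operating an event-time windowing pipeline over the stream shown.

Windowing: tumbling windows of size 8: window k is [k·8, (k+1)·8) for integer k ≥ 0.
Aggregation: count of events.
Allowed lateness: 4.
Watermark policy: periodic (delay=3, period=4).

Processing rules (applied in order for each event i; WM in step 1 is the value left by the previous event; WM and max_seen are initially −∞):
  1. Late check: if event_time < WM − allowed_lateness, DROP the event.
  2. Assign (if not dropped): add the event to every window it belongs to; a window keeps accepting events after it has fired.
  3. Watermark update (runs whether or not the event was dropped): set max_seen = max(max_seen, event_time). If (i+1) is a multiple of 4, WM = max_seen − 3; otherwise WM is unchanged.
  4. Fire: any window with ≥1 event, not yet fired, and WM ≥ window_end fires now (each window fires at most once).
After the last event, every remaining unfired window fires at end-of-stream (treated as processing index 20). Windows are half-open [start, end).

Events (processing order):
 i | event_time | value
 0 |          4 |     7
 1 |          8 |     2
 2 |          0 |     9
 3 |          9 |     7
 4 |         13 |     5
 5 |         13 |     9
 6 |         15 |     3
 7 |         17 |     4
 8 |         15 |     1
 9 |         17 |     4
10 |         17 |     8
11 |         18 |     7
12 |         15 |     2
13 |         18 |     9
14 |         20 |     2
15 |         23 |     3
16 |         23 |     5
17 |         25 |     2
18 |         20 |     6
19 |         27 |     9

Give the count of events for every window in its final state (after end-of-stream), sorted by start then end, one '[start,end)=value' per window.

i=0 t=4 v=7: → [0,8); WM=−∞
i=1 t=8 v=2: → [8,16); WM=−∞
i=2 t=0 v=9: → [0,8); WM=−∞
i=3 t=9 v=7: → [8,16); WM=6
i=4 t=13 v=5: → [8,16); WM=6
i=5 t=13 v=9: → [8,16); WM=6
i=6 t=15 v=3: → [8,16); WM=6
i=7 t=17 v=4: → [16,24); WM=14; [0,8) fires=2
i=8 t=15 v=1: → [8,16); WM=14
i=9 t=17 v=4: → [16,24); WM=14
i=10 t=17 v=8: → [16,24); WM=14
i=11 t=18 v=7: → [16,24); WM=15
i=12 t=15 v=2: → [8,16); WM=15
i=13 t=18 v=9: → [16,24); WM=15
i=14 t=20 v=2: → [16,24); WM=15
i=15 t=23 v=3: → [16,24); WM=20; [8,16) fires=7
i=16 t=23 v=5: → [16,24); WM=20
i=17 t=25 v=2: → [24,32); WM=20
i=18 t=20 v=6: → [16,24); WM=20
i=19 t=27 v=9: → [24,32); WM=24; [16,24) fires=9

[0,8)=2 [8,16)=7 [16,24)=9 [24,32)=2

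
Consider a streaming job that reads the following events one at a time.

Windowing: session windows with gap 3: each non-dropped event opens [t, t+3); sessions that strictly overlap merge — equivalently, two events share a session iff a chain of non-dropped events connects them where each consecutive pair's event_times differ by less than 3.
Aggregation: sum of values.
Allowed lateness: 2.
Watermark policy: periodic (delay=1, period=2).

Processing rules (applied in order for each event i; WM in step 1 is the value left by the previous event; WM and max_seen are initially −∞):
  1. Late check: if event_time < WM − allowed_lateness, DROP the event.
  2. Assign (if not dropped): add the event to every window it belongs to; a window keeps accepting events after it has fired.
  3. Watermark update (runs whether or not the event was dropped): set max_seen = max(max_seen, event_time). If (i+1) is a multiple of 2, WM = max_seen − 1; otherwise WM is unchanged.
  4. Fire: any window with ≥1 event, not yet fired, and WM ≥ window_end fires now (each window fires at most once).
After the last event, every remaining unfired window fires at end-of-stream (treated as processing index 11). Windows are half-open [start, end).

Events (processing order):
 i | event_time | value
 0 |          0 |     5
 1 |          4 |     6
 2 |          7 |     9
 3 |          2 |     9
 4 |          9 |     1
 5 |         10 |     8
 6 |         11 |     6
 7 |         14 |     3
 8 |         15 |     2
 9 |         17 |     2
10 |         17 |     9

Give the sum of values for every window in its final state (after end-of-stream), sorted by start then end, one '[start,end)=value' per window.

i=0 t=0 v=5: → [0,3); WM=−∞
i=1 t=4 v=6: → [4,7); WM=3
i=2 t=7 v=9: → [7,10); WM=3
i=3 t=2 v=9: → [0,7); WM=6
i=4 t=9 v=1: → [7,12); WM=6
i=5 t=10 v=8: → [7,13); WM=9
i=6 t=11 v=6: → [7,14); WM=9
i=7 t=14 v=3: → [14,17); WM=13
i=8 t=15 v=2: → [14,18); WM=13
i=9 t=17 v=2: → [14,20); WM=16
i=10 t=17 v=9: → [14,20); WM=16

[0,7)=20 [7,14)=24 [14,20)=16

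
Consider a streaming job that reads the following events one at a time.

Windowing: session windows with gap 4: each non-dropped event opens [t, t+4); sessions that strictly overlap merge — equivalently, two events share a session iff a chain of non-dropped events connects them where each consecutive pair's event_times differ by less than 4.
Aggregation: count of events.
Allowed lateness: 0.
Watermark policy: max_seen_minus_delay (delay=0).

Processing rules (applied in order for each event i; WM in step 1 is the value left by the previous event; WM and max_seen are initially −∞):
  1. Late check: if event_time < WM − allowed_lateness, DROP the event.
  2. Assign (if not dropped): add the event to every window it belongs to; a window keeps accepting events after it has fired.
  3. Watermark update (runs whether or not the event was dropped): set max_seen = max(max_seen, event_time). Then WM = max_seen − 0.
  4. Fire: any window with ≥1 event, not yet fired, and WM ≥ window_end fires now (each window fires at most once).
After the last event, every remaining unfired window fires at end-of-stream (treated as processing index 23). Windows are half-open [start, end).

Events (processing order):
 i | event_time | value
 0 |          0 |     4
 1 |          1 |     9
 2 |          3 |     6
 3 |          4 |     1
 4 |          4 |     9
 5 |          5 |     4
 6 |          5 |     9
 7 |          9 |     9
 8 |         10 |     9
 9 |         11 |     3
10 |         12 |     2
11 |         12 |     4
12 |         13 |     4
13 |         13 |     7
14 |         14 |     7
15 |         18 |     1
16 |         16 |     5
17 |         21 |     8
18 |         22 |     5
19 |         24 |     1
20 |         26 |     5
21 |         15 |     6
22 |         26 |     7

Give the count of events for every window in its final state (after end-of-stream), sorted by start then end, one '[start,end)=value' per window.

i=0 t=0 v=4: → [0,4); WM=0
i=1 t=1 v=9: → [0,5); WM=1
i=2 t=3 v=6: → [0,7); WM=3
i=3 t=4 v=1: → [0,8); WM=4
i=4 t=4 v=9: → [0,8); WM=4
i=5 t=5 v=4: → [0,9); WM=5
i=6 t=5 v=9: → [0,9); WM=5
i=7 t=9 v=9: → [9,13); WM=9
i=8 t=10 v=9: → [9,14); WM=10
i=9 t=11 v=3: → [9,15); WM=11
i=10 t=12 v=2: → [9,16); WM=12
i=11 t=12 v=4: → [9,16); WM=12
i=12 t=13 v=4: → [9,17); WM=13
i=13 t=13 v=7: → [9,17); WM=13
i=14 t=14 v=7: → [9,18); WM=14
i=15 t=18 v=1: → [18,22); WM=18
i=16 t=16 v=5: DROP (t<18-0); WM=18
i=17 t=21 v=8: → [18,25); WM=21
i=18 t=22 v=5: → [18,26); WM=22
i=19 t=24 v=1: → [18,28); WM=24
i=20 t=26 v=5: → [18,30); WM=26
i=21 t=15 v=6: DROP (t<26-0); WM=26
i=22 t=26 v=7: → [18,30); WM=26

[0,9)=7 [9,18)=8 [18,30)=6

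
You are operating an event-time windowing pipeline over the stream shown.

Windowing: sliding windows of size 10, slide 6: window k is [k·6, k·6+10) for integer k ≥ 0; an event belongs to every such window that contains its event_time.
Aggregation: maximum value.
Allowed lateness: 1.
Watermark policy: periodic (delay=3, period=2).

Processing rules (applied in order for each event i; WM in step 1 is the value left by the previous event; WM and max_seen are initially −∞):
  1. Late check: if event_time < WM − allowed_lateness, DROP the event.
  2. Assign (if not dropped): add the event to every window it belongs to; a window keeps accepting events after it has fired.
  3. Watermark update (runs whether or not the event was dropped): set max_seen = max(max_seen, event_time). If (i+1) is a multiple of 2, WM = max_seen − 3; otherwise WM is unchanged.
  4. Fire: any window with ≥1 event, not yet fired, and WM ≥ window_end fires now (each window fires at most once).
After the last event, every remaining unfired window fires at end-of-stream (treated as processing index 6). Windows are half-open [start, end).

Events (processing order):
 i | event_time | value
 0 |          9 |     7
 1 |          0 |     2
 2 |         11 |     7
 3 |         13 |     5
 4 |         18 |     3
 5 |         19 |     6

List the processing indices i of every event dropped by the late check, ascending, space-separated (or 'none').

i=0 t=9 v=7: → [6,16),[0,10); WM=−∞
i=1 t=0 v=2: → [0,10); WM=6
i=2 t=11 v=7: → [6,16); WM=6
i=3 t=13 v=5: → [12,22),[6,16); WM=10; [0,10) fires=7
i=4 t=18 v=3: → [18,28),[12,22); WM=10
i=5 t=19 v=6: → [18,28),[12,22); WM=16; [6,16) fires=7

none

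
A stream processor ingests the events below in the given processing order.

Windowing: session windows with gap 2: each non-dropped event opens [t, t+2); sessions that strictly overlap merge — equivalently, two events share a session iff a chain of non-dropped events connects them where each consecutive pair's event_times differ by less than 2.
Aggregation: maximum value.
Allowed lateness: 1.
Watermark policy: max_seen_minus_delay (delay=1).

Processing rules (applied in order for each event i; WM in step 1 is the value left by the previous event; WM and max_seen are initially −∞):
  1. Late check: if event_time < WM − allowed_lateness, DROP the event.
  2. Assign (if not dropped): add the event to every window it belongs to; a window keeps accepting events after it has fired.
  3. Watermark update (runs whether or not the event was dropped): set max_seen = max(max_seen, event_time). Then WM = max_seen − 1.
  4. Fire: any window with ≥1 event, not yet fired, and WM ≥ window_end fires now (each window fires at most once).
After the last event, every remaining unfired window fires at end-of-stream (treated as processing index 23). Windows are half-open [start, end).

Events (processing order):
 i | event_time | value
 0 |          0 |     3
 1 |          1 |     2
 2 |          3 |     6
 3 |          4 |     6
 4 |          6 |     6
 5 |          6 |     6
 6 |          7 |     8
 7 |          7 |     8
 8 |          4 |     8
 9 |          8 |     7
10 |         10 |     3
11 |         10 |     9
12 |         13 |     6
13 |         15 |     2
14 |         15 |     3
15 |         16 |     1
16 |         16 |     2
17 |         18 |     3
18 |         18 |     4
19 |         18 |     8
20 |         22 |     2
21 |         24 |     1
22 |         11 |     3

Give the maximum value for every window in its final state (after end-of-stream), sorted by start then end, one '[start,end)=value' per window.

[0,3)=3 [3,6)=6 [6,10)=8 [10,12)=9 [13,15)=6 [15,18)=3 [18,20)=8 [22,24)=2 [24,26)=1

i=0 t=0 v=3: → [0,2); WM=-1
i=1 t=1 v=2: → [0,3); WM=0
i=2 t=3 v=6: → [3,5); WM=2
i=3 t=4 v=6: → [3,6); WM=3
i=4 t=6 v=6: → [6,8); WM=5
i=5 t=6 v=6: → [6,8); WM=5
i=6 t=7 v=8: → [6,9); WM=6
i=7 t=7 v=8: → [6,9); WM=6
i=8 t=4 v=8: DROP (t<6-1); WM=6
i=9 t=8 v=7: → [6,10); WM=7
i=10 t=10 v=3: → [10,12); WM=9
i=11 t=10 v=9: → [10,12); WM=9
i=12 t=13 v=6: → [13,15); WM=12
i=13 t=15 v=2: → [15,17); WM=14
i=14 t=15 v=3: → [15,17); WM=14
i=15 t=16 v=1: → [15,18); WM=15
i=16 t=16 v=2: → [15,18); WM=15
i=17 t=18 v=3: → [18,20); WM=17
i=18 t=18 v=4: → [18,20); WM=17
i=19 t=18 v=8: → [18,20); WM=17
i=20 t=22 v=2: → [22,24); WM=21
i=21 t=24 v=1: → [24,26); WM=23
i=22 t=11 v=3: DROP (t<23-1); WM=23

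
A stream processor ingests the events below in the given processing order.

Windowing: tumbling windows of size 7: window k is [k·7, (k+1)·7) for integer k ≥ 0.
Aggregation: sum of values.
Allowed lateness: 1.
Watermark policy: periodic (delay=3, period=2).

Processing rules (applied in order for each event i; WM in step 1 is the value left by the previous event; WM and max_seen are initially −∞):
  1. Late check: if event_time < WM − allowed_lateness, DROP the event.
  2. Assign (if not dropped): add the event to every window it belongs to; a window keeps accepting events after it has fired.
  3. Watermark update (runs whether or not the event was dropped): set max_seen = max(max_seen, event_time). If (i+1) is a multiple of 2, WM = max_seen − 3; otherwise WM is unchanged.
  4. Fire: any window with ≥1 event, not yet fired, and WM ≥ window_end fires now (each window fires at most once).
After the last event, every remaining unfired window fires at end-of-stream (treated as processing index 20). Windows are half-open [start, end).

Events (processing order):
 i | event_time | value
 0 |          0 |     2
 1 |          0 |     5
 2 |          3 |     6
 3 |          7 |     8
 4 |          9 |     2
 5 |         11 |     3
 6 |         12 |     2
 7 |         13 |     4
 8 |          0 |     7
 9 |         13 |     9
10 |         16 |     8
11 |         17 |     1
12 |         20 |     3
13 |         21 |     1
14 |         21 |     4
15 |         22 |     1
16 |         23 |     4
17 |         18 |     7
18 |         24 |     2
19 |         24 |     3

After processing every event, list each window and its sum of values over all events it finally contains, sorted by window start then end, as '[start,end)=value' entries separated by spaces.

i=0 t=0 v=2: → [0,7); WM=−∞
i=1 t=0 v=5: → [0,7); WM=-3
i=2 t=3 v=6: → [0,7); WM=-3
i=3 t=7 v=8: → [7,14); WM=4
i=4 t=9 v=2: → [7,14); WM=4
i=5 t=11 v=3: → [7,14); WM=8; [0,7) fires=13
i=6 t=12 v=2: → [7,14); WM=8
i=7 t=13 v=4: → [7,14); WM=10
i=8 t=0 v=7: DROP (t<10-1); WM=10
i=9 t=13 v=9: → [7,14); WM=10
i=10 t=16 v=8: → [14,21); WM=10
i=11 t=17 v=1: → [14,21); WM=14; [7,14) fires=28
i=12 t=20 v=3: → [14,21); WM=14
i=13 t=21 v=1: → [21,28); WM=18
i=14 t=21 v=4: → [21,28); WM=18
i=15 t=22 v=1: → [21,28); WM=19
i=16 t=23 v=4: → [21,28); WM=19
i=17 t=18 v=7: → [14,21); WM=20
i=18 t=24 v=2: → [21,28); WM=20
i=19 t=24 v=3: → [21,28); WM=21; [14,21) fires=19

[0,7)=13 [7,14)=28 [14,21)=19 [21,28)=15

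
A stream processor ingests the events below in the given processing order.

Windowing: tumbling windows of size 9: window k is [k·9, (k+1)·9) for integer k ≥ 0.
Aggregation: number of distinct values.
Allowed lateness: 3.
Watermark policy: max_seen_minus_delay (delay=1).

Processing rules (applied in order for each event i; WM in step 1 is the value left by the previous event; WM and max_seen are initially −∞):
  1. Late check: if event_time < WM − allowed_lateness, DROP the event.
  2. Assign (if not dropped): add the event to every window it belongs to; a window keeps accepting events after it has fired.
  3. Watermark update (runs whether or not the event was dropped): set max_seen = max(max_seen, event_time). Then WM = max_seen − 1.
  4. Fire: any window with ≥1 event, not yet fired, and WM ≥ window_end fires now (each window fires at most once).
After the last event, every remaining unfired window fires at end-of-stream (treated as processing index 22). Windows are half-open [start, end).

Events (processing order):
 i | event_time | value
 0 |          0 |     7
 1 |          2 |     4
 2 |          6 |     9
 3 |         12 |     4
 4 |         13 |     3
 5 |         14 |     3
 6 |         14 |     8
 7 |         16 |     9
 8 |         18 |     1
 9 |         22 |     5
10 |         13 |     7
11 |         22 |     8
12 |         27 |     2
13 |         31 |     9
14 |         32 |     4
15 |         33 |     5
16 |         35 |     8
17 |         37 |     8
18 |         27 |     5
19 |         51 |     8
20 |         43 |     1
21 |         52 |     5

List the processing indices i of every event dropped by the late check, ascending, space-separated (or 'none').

10 18 20

i=0 t=0 v=7: → [0,9); WM=-1
i=1 t=2 v=4: → [0,9); WM=1
i=2 t=6 v=9: → [0,9); WM=5
i=3 t=12 v=4: → [9,18); WM=11; [0,9) fires=3
i=4 t=13 v=3: → [9,18); WM=12
i=5 t=14 v=3: → [9,18); WM=13
i=6 t=14 v=8: → [9,18); WM=13
i=7 t=16 v=9: → [9,18); WM=15
i=8 t=18 v=1: → [18,27); WM=17
i=9 t=22 v=5: → [18,27); WM=21; [9,18) fires=4
i=10 t=13 v=7: DROP (t<21-3); WM=21
i=11 t=22 v=8: → [18,27); WM=21
i=12 t=27 v=2: → [27,36); WM=26
i=13 t=31 v=9: → [27,36); WM=30; [18,27) fires=3
i=14 t=32 v=4: → [27,36); WM=31
i=15 t=33 v=5: → [27,36); WM=32
i=16 t=35 v=8: → [27,36); WM=34
i=17 t=37 v=8: → [36,45); WM=36; [27,36) fires=5
i=18 t=27 v=5: DROP (t<36-3); WM=36
i=19 t=51 v=8: → [45,54); WM=50; [36,45) fires=1
i=20 t=43 v=1: DROP (t<50-3); WM=50
i=21 t=52 v=5: → [45,54); WM=51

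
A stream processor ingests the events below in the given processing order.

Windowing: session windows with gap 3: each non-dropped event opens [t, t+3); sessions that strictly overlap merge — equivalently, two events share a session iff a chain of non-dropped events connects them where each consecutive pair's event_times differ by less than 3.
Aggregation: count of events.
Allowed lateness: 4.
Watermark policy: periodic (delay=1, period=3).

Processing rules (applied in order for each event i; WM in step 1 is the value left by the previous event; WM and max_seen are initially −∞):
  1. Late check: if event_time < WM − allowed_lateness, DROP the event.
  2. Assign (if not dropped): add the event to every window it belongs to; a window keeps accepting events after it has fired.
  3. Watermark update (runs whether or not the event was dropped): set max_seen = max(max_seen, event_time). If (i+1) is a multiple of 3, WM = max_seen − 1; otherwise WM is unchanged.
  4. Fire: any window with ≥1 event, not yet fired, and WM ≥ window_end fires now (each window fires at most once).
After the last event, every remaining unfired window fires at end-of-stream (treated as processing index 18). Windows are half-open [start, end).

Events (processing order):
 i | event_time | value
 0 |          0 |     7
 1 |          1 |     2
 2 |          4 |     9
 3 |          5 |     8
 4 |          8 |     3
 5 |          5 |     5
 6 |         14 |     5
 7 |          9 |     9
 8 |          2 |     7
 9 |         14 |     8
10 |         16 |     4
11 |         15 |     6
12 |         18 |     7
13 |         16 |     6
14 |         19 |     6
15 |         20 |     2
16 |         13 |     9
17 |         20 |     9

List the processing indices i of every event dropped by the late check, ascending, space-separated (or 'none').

i=0 t=0 v=7: → [0,3); WM=−∞
i=1 t=1 v=2: → [0,4); WM=−∞
i=2 t=4 v=9: → [4,7); WM=3
i=3 t=5 v=8: → [4,8); WM=3
i=4 t=8 v=3: → [8,11); WM=3
i=5 t=5 v=5: → [4,8); WM=7
i=6 t=14 v=5: → [14,17); WM=7
i=7 t=9 v=9: → [8,12); WM=7
i=8 t=2 v=7: DROP (t<7-4); WM=13
i=9 t=14 v=8: → [14,17); WM=13
i=10 t=16 v=4: → [14,19); WM=13
i=11 t=15 v=6: → [14,19); WM=15
i=12 t=18 v=7: → [14,21); WM=15
i=13 t=16 v=6: → [14,21); WM=15
i=14 t=19 v=6: → [14,22); WM=18
i=15 t=20 v=2: → [14,23); WM=18
i=16 t=13 v=9: DROP (t<18-4); WM=18
i=17 t=20 v=9: → [14,23); WM=19

8 16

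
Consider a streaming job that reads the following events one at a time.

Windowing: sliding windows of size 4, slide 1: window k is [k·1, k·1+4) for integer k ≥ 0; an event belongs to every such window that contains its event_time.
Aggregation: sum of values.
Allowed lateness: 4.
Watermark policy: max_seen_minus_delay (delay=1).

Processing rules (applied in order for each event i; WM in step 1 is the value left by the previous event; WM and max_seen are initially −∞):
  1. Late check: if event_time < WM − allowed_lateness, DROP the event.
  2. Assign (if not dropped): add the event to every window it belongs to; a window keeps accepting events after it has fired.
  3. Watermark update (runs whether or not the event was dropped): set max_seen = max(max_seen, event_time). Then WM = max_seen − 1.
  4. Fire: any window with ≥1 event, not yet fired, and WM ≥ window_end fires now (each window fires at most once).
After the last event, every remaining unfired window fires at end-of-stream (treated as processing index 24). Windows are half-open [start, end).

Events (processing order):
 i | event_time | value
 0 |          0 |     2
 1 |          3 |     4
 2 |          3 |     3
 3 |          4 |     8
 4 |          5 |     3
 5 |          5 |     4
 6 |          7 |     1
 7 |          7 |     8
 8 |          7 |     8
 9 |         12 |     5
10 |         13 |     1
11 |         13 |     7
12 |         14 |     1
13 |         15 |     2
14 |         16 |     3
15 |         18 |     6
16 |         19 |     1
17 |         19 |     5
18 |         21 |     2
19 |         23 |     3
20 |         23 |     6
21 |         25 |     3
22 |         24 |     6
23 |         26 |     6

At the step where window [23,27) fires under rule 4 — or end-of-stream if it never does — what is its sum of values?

24

i=0 t=0 v=2: → [0,4); WM=-1
i=1 t=3 v=4: → [3,7),[2,6),[1,5),[0,4); WM=2
i=2 t=3 v=3: → [3,7),[2,6),[1,5),[0,4); WM=2
i=3 t=4 v=8: → [4,8),[3,7),[2,6),[1,5); WM=3
i=4 t=5 v=3: → [5,9),[4,8),[3,7),[2,6); WM=4; [0,4) fires=9
i=5 t=5 v=4: → [5,9),[4,8),[3,7),[2,6); WM=4
i=6 t=7 v=1: → [7,11),[6,10),[5,9),[4,8); WM=6; [1,5) fires=15 [2,6) fires=22
i=7 t=7 v=8: → [7,11),[6,10),[5,9),[4,8); WM=6
i=8 t=7 v=8: → [7,11),[6,10),[5,9),[4,8); WM=6
i=9 t=12 v=5: → [12,16),[11,15),[10,14),[9,13); WM=11; [3,7) fires=22 [4,8) fires=32 [5,9) fires=24 [6,10) fires=17 [7,11) fires=17
i=10 t=13 v=1: → [13,17),[12,16),[11,15),[10,14); WM=12
i=11 t=13 v=7: → [13,17),[12,16),[11,15),[10,14); WM=12
i=12 t=14 v=1: → [14,18),[13,17),[12,16),[11,15); WM=13; [9,13) fires=5
i=13 t=15 v=2: → [15,19),[14,18),[13,17),[12,16); WM=14; [10,14) fires=13
i=14 t=16 v=3: → [16,20),[15,19),[14,18),[13,17); WM=15; [11,15) fires=14
i=15 t=18 v=6: → [18,22),[17,21),[16,20),[15,19); WM=17; [12,16) fires=16 [13,17) fires=14
i=16 t=19 v=1: → [19,23),[18,22),[17,21),[16,20); WM=18; [14,18) fires=6
i=17 t=19 v=5: → [19,23),[18,22),[17,21),[16,20); WM=18
i=18 t=21 v=2: → [21,25),[20,24),[19,23),[18,22); WM=20; [15,19) fires=11 [16,20) fires=15
i=19 t=23 v=3: → [23,27),[22,26),[21,25),[20,24); WM=22; [17,21) fires=12 [18,22) fires=14
i=20 t=23 v=6: → [23,27),[22,26),[21,25),[20,24); WM=22
i=21 t=25 v=3: → [25,29),[24,28),[23,27),[22,26); WM=24; [19,23) fires=8 [20,24) fires=11
i=22 t=24 v=6: → [24,28),[23,27),[22,26),[21,25); WM=24
i=23 t=26 v=6: → [26,30),[25,29),[24,28),[23,27); WM=25; [21,25) fires=17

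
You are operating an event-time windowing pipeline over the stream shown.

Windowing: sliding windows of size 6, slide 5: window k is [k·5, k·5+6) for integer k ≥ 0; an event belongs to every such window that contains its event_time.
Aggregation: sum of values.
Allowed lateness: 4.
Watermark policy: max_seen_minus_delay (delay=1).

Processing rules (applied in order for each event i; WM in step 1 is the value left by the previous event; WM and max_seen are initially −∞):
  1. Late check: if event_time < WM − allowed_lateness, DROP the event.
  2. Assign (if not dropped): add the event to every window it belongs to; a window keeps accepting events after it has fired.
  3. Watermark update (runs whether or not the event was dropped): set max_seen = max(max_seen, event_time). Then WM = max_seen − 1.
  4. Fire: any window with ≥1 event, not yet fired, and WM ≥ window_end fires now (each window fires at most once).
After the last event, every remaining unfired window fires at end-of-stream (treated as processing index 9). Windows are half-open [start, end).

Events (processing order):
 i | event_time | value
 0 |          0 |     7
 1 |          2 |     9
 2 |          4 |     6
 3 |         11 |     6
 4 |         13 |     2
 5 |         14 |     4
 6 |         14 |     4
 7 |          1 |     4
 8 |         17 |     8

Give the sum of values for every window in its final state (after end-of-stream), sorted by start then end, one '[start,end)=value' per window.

[0,6)=22 [10,16)=16 [15,21)=8

i=0 t=0 v=7: → [0,6); WM=-1
i=1 t=2 v=9: → [0,6); WM=1
i=2 t=4 v=6: → [0,6); WM=3
i=3 t=11 v=6: → [10,16); WM=10; [0,6) fires=22
i=4 t=13 v=2: → [10,16); WM=12
i=5 t=14 v=4: → [10,16); WM=13
i=6 t=14 v=4: → [10,16); WM=13
i=7 t=1 v=4: DROP (t<13-4); WM=13
i=8 t=17 v=8: → [15,21); WM=16; [10,16) fires=16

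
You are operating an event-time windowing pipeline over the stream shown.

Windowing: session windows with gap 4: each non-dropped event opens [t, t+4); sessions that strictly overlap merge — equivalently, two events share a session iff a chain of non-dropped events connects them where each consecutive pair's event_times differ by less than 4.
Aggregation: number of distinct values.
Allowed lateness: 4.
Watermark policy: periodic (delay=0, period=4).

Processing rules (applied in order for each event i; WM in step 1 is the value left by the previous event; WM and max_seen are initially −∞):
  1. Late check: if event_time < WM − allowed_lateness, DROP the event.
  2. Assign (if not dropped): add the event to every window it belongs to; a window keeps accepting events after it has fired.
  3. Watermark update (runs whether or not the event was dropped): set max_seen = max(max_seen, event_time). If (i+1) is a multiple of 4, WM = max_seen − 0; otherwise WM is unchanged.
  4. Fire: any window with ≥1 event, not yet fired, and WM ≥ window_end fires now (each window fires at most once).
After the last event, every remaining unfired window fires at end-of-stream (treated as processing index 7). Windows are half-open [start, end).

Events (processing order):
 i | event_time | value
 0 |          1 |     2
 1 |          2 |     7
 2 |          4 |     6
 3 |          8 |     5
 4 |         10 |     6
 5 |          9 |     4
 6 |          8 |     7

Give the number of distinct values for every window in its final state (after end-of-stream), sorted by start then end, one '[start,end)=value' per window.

[1,8)=3 [8,14)=4

i=0 t=1 v=2: → [1,5); WM=−∞
i=1 t=2 v=7: → [1,6); WM=−∞
i=2 t=4 v=6: → [1,8); WM=−∞
i=3 t=8 v=5: → [8,12); WM=8
i=4 t=10 v=6: → [8,14); WM=8
i=5 t=9 v=4: → [8,14); WM=8
i=6 t=8 v=7: → [8,14); WM=8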